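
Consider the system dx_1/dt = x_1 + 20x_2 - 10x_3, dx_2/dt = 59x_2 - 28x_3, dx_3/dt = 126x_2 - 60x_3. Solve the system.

x_1(t) = K_2e^(t) + 2K_3e^(-4t), x_2(t) = K_1e^(3t) + 4K_3e^(-4t), x_3(t) = 2K_1e^(3t) + 9K_3e^(-4t)

Coefficient matrix A = [[1, 20, -10], [0, 59, -28], [0, 126, -60]].
det(A - λI) = 0 gives eigenvalues λ = 3, 1, -4.
For λ=3: eigenvector (0,1,2).
For λ=1: eigenvector (1,0,0).
For λ=-4: eigenvector (2,4,9).
General solution: K_1e^(3t)(0,1,2) + K_2e^(t)(1,0,0) + K_3e^(-4t)(2,4,9).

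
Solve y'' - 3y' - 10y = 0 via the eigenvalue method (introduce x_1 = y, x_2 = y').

Let x_1 = y, x_2 = y'. Then x_1' = x_2 and x_2' = 10x_1 + 3x_2.
A = [[0,1],[10,3]]; det(A-λI) = λ^2 - 3λ - 10.
Eigenvalues λ = 5, -2 with eigenvectors (1,5), (1,-2).

y(t) = C_1e^(5t) + C_2e^(-2t)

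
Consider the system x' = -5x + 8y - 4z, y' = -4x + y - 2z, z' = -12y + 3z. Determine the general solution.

x(t) = -C_1e^(3t) + C_3e^(-t), y(t) = C_2e^(-3t) - C_3e^(-t), z(t) = 2C_1e^(3t) + 2C_2e^(-3t) - 3C_3e^(-t)

Coefficient matrix A = [[-5, 8, -4], [-4, 1, -2], [0, -12, 3]].
det(A - λI) = 0 gives eigenvalues λ = 3, -3, -1.
For λ=3: eigenvector (-1,0,2).
For λ=-3: eigenvector (0,1,2).
For λ=-1: eigenvector (1,-1,-3).
General solution: C_1e^(3t)(-1,0,2) + C_2e^(-3t)(0,1,2) + C_3e^(-t)(1,-1,-3).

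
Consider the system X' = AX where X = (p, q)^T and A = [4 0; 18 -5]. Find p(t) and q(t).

p(t) = -c_2e^(4t), q(t) = -c_1e^(-5t) - 2c_2e^(4t)

Coefficient matrix A = [[4, 0], [18, -5]].
Characteristic polynomial det(A - λI) = λ^2 + λ - 20 = 0.
Eigenvalues λ = -5, 4.
For λ=-5: (A-λI) row 1 is [9, 0], so an eigenvector is (0, -1).
For λ=4: (A-λI) row 2 is [18, -9], so an eigenvector is (-1, -2).
General solution: c_1e^(-5t)(0,-1) + c_2e^(4t)(-1,-2).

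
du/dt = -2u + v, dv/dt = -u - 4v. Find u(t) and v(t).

u(t) = C_1e^(-3t) + C_2te^(-3t), v(t) = -C_1e^(-3t) - C_2te^(-3t) + C_2e^(-3t)

Coefficient matrix A = [[-2, 1], [-1, -4]].
Characteristic polynomial det(A - λI) = λ^2 + 6λ + 9 = 0.
Single eigenvalue λ = -3 with algebraic multiplicity 2.
Eigenvector v = (1,-1); generalized eigenvector w with (A-λI)w=v is (0,1).
General solution: e^(-3t)[C_1·v + C_2·(t·v + w)].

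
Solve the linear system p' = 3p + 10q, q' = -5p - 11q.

Coefficient matrix A = [[3, 10], [-5, -11]].
Characteristic polynomial det(A - λI) = λ^2 + 8λ + 17 = 0.
Eigenvalues λ = -4 ± i (complex conjugate pair).
For λ=-4+i: an eigenvector is (3,-2) - i(1,-1) = (3 - i, -2 + i).
A real fundamental pair from Re and Im of e^((-4+i)t)v: X_1 = e^(-4t)(cos(t)·(3,-2) + sin(t)·(1,-1)), X_2 = e^(-4t)(sin(t)·(3,-2) - cos(t)·(1,-1)).
General solution: c_1X_1 + c_2X_2.

p(t) = c_1e^(-4t)sin(t) + 3c_1e^(-4t)cos(t) + 3c_2e^(-4t)sin(t) - c_2e^(-4t)cos(t), q(t) = -c_1e^(-4t)sin(t) - 2c_1e^(-4t)cos(t) - 2c_2e^(-4t)sin(t) + c_2e^(-4t)cos(t)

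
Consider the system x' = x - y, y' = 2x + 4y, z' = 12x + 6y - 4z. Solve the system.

x(t) = -c_2e^(3t) + c_3e^(2t), y(t) = 2c_2e^(3t) - c_3e^(2t), z(t) = c_1e^(-4t) + c_3e^(2t)

Coefficient matrix A = [[1, -1, 0], [2, 4, 0], [12, 6, -4]].
det(A - λI) = 0 gives eigenvalues λ = -4, 3, 2.
For λ=-4: eigenvector (0,0,1).
For λ=3: eigenvector (-1,2,0).
For λ=2: eigenvector (1,-1,1).
General solution: c_1e^(-4t)(0,0,1) + c_2e^(3t)(-1,2,0) + c_3e^(2t)(1,-1,1).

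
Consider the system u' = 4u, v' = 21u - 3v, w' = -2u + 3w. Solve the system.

u(t) = K_1e^(4t), v(t) = 3K_1e^(4t) + K_3e^(-3t), w(t) = -2K_1e^(4t) + K_2e^(3t)

Coefficient matrix A = [[4, 0, 0], [21, -3, 0], [-2, 0, 3]].
det(A - λI) = 0 gives eigenvalues λ = 4, 3, -3.
For λ=4: eigenvector (1,3,-2).
For λ=3: eigenvector (0,0,1).
For λ=-3: eigenvector (0,1,0).
General solution: K_1e^(4t)(1,3,-2) + K_2e^(3t)(0,0,1) + K_3e^(-3t)(0,1,0).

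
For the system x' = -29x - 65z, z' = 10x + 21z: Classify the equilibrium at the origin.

A = [[-29,-65],[10,21]]; det(A-λI) = λ^2 + 8λ + 41.
λ = -4 ± 5i: negative real part.

stable spiral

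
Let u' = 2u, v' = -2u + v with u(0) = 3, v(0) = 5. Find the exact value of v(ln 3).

-21

A = [[2,0],[-2,1]]; eigenvalues λ = 2, 1.
Eigenvectors: (1,-2) for λ=2, (0,-1) for λ=1.
From the initial condition, c_1 = 3, c_2 = -11.
v(ln 3) = (3)(3^2)(-2) + (-11)(3^1)(-1) = -21.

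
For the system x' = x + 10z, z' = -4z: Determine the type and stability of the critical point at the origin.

A = [[1,10],[0,-4]]; det(A-λI) = λ^2 + 3λ - 4.
λ = -4, 1: opposite signs.

saddle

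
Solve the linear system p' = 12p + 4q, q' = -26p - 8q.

Coefficient matrix A = [[12, 4], [-26, -8]].
Characteristic polynomial det(A - λI) = λ^2 - 4λ + 8 = 0.
Eigenvalues λ = 2 ± 2i (complex conjugate pair).
For λ=2+2i: an eigenvector is (-1,2) - i(-1,3) = (-1 + i, 2 - 3i).
A real fundamental pair from Re and Im of e^((2+2i)t)v: X_1 = e^(2t)(cos(2t)·(-1,2) + sin(2t)·(-1,3)), X_2 = e^(2t)(sin(2t)·(-1,2) - cos(2t)·(-1,3)).
General solution: C_1X_1 + C_2X_2.

p(t) = -C_1e^(2t)sin(2t) - C_1e^(2t)cos(2t) - C_2e^(2t)sin(2t) + C_2e^(2t)cos(2t), q(t) = 3C_1e^(2t)sin(2t) + 2C_1e^(2t)cos(2t) + 2C_2e^(2t)sin(2t) - 3C_2e^(2t)cos(2t)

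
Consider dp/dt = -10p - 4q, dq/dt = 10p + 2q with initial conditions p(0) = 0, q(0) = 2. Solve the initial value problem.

p(t) = -4e^(-4t)sin(2t), q(t) = 6e^(-4t)sin(2t) + 2e^(-4t)cos(2t)

Coefficient matrix A = [[-10, -4], [10, 2]].
Characteristic polynomial det(A - λI) = λ^2 + 8λ + 20 = 0.
Eigenvalues λ = -4 ± 2i (complex conjugate pair).
For λ=-4+2i: an eigenvector is (1,-1) - i(-1,2) = (1 + i, -1 - 2i).
A real fundamental pair from Re and Im of e^((-4+2i)t)v: X_1 = e^(-4t)(cos(2t)·(1,-1) + sin(2t)·(-1,2)), X_2 = e^(-4t)(sin(2t)·(1,-1) - cos(2t)·(-1,2)).
General solution: C_1X_1 + C_2X_2.
Applying p(0)=0, q(0)=2 gives C_1=2, C_2=-2.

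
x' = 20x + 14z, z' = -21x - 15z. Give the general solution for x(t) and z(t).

Coefficient matrix A = [[20, 14], [-21, -15]].
Characteristic polynomial det(A - λI) = λ^2 - 5λ - 6 = 0.
Eigenvalues λ = -1, 6.
For λ=-1: (A-λI) row 1 is [21, 14], so an eigenvector is (2, -3).
For λ=6: (A-λI) row 1 is [14, 14], so an eigenvector is (-1, 1).
General solution: C_1e^(-t)(2,-3) + C_2e^(6t)(-1,1).

x(t) = 2C_1e^(-t) - C_2e^(6t), z(t) = -3C_1e^(-t) + C_2e^(6t)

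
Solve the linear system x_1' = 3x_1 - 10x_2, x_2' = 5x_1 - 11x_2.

Coefficient matrix A = [[3, -10], [5, -11]].
Characteristic polynomial det(A - λI) = λ^2 + 8λ + 17 = 0.
Eigenvalues λ = -4 ± i (complex conjugate pair).
For λ=-4+i: an eigenvector is (-3,-2) - i(-1,-1) = (-3 + i, -2 + i).
A real fundamental pair from Re and Im of e^((-4+i)t)v: X_1 = e^(-4t)(cos(t)·(-3,-2) + sin(t)·(-1,-1)), X_2 = e^(-4t)(sin(t)·(-3,-2) - cos(t)·(-1,-1)).
General solution: K_1X_1 + K_2X_2.

x_1(t) = -K_1e^(-4t)sin(t) - 3K_1e^(-4t)cos(t) - 3K_2e^(-4t)sin(t) + K_2e^(-4t)cos(t), x_2(t) = -K_1e^(-4t)sin(t) - 2K_1e^(-4t)cos(t) - 2K_2e^(-4t)sin(t) + K_2e^(-4t)cos(t)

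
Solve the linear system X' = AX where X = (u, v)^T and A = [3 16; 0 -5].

u(t) = K_1e^(3t) - 2K_2e^(-5t), v(t) = K_2e^(-5t)

Coefficient matrix A = [[3, 16], [0, -5]].
Characteristic polynomial det(A - λI) = λ^2 + 2λ - 15 = 0.
Eigenvalues λ = 3, -5.
For λ=3: (A-λI) row 1 is [0, 16], so an eigenvector is (1, 0).
For λ=-5: (A-λI) row 1 is [8, 16], so an eigenvector is (-2, 1).
General solution: K_1e^(3t)(1,0) + K_2e^(-5t)(-2,1).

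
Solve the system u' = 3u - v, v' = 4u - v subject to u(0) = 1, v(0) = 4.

Coefficient matrix A = [[3, -1], [4, -1]].
Characteristic polynomial det(A - λI) = λ^2 - 2λ + 1 = 0.
Single eigenvalue λ = 1 with algebraic multiplicity 2.
Eigenvector v = (-1,-2); generalized eigenvector w with (A-λI)w=v is (1,3).
General solution: e^(t)[C_1·v + C_2·(t·v + w)].
Applying u(0)=1, v(0)=4 gives C_1=1, C_2=2.

u(t) = -2te^(t) + e^(t), v(t) = -4te^(t) + 4e^(t)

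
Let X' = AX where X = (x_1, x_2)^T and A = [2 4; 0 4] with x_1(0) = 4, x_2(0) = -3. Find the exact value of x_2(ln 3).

A = [[2,4],[0,4]]; eigenvalues λ = 4, 2.
Eigenvectors: (-2,-1) for λ=4, (-1,0) for λ=2.
From the initial condition, c_1 = 3, c_2 = -10.
x_2(ln 3) = (3)(3^4)(-1) + (-10)(3^2)(0) = -243.

-243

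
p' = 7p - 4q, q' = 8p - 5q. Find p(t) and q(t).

Coefficient matrix A = [[7, -4], [8, -5]].
Characteristic polynomial det(A - λI) = λ^2 - 2λ - 3 = 0.
Eigenvalues λ = 3, -1.
For λ=3: (A-λI) row 1 is [4, -4], so an eigenvector is (1, 1).
For λ=-1: (A-λI) row 1 is [8, -4], so an eigenvector is (-1, -2).
General solution: K_1e^(3t)(1,1) + K_2e^(-t)(-1,-2).

p(t) = K_1e^(3t) - K_2e^(-t), q(t) = K_1e^(3t) - 2K_2e^(-t)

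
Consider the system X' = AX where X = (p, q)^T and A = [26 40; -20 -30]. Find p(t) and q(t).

p(t) = 3K_1e^(-2t)sin(4t) - K_1e^(-2t)cos(4t) - K_2e^(-2t)sin(4t) - 3K_2e^(-2t)cos(4t), q(t) = -2K_1e^(-2t)sin(4t) + K_1e^(-2t)cos(4t) + K_2e^(-2t)sin(4t) + 2K_2e^(-2t)cos(4t)

Coefficient matrix A = [[26, 40], [-20, -30]].
Characteristic polynomial det(A - λI) = λ^2 + 4λ + 20 = 0.
Eigenvalues λ = -2 ± 4i (complex conjugate pair).
For λ=-2+4i: an eigenvector is (-1,1) - i(3,-2) = (-1 - 3i, 1 + 2i).
A real fundamental pair from Re and Im of e^((-2+4i)t)v: X_1 = e^(-2t)(cos(4t)·(-1,1) + sin(4t)·(3,-2)), X_2 = e^(-2t)(sin(4t)·(-1,1) - cos(4t)·(3,-2)).
General solution: K_1X_1 + K_2X_2.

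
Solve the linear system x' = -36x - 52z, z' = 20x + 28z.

x(t) = -3C_1e^(-4t)sin(4t) + 2C_1e^(-4t)cos(4t) + 2C_2e^(-4t)sin(4t) + 3C_2e^(-4t)cos(4t), z(t) = 2C_1e^(-4t)sin(4t) - C_1e^(-4t)cos(4t) - C_2e^(-4t)sin(4t) - 2C_2e^(-4t)cos(4t)

Coefficient matrix A = [[-36, -52], [20, 28]].
Characteristic polynomial det(A - λI) = λ^2 + 8λ + 32 = 0.
Eigenvalues λ = -4 ± 4i (complex conjugate pair).
For λ=-4+4i: an eigenvector is (2,-1) - i(-3,2) = (2 + 3i, -1 - 2i).
A real fundamental pair from Re and Im of e^((-4+4i)t)v: X_1 = e^(-4t)(cos(4t)·(2,-1) + sin(4t)·(-3,2)), X_2 = e^(-4t)(sin(4t)·(2,-1) - cos(4t)·(-3,2)).
General solution: C_1X_1 + C_2X_2.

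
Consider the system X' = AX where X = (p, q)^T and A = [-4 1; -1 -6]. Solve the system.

Coefficient matrix A = [[-4, 1], [-1, -6]].
Characteristic polynomial det(A - λI) = λ^2 + 10λ + 25 = 0.
Single eigenvalue λ = -5 with algebraic multiplicity 2.
Eigenvector v = (1,-1); generalized eigenvector w with (A-λI)w=v is (1,0).
General solution: e^(-5t)[c_1·v + c_2·(t·v + w)].

p(t) = c_1e^(-5t) + c_2te^(-5t) + c_2e^(-5t), q(t) = -c_1e^(-5t) - c_2te^(-5t)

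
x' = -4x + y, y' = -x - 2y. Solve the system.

Coefficient matrix A = [[-4, 1], [-1, -2]].
Characteristic polynomial det(A - λI) = λ^2 + 6λ + 9 = 0.
Single eigenvalue λ = -3 with algebraic multiplicity 2.
Eigenvector v = (1,1); generalized eigenvector w with (A-λI)w=v is (1,2).
General solution: e^(-3t)[c_1·v + c_2·(t·v + w)].

x(t) = c_1e^(-3t) + c_2te^(-3t) + c_2e^(-3t), y(t) = c_1e^(-3t) + c_2te^(-3t) + 2c_2e^(-3t)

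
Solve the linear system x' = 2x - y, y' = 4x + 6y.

x(t) = K_1e^(4t) + K_2te^(4t), y(t) = -2K_1e^(4t) - 2K_2te^(4t) - K_2e^(4t)

Coefficient matrix A = [[2, -1], [4, 6]].
Characteristic polynomial det(A - λI) = λ^2 - 8λ + 16 = 0.
Single eigenvalue λ = 4 with algebraic multiplicity 2.
Eigenvector v = (1,-2); generalized eigenvector w with (A-λI)w=v is (0,-1).
General solution: e^(4t)[K_1·v + K_2·(t·v + w)].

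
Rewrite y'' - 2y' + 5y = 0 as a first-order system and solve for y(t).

y(t) = K_1e^(t)cos(2t) + K_2e^(t)sin(2t)

Let x_1 = y, x_2 = y'. Then x_1' = x_2 and x_2' = -5x_1 + 2x_2.
A = [[0,1],[-5,2]]; det(A-λI) = λ^2 - 2λ + 5.
Eigenvalues λ = 1 ± 2i.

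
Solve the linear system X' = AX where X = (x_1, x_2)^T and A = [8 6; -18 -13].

x_1(t) = 2C_1e^(-t) + C_2e^(-4t), x_2(t) = -3C_1e^(-t) - 2C_2e^(-4t)

Coefficient matrix A = [[8, 6], [-18, -13]].
Characteristic polynomial det(A - λI) = λ^2 + 5λ + 4 = 0.
Eigenvalues λ = -1, -4.
For λ=-1: (A-λI) row 1 is [9, 6], so an eigenvector is (2, -3).
For λ=-4: (A-λI) row 1 is [12, 6], so an eigenvector is (1, -2).
General solution: C_1e^(-t)(2,-3) + C_2e^(-4t)(1,-2).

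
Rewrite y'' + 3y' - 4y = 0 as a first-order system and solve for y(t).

Let x_1 = y, x_2 = y'. Then x_1' = x_2 and x_2' = 4x_1 - 3x_2.
A = [[0,1],[4,-3]]; det(A-λI) = λ^2 + 3λ - 4.
Eigenvalues λ = -4, 1 with eigenvectors (1,-4), (1,1).

y(t) = c_1e^(-4t) + c_2e^(t)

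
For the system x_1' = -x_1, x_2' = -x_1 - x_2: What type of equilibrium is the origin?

stable improper node

A = [[-1,0],[-1,-1]]; det(A-λI) = λ^2 + 2λ + 1.
repeated λ = -1 with a single eigenvector.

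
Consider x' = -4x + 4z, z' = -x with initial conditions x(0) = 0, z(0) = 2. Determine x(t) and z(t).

x(t) = 8te^(-2t), z(t) = 4te^(-2t) + 2e^(-2t)

Coefficient matrix A = [[-4, 4], [-1, 0]].
Characteristic polynomial det(A - λI) = λ^2 + 4λ + 4 = 0.
Single eigenvalue λ = -2 with algebraic multiplicity 2.
Eigenvector v = (2,1); generalized eigenvector w with (A-λI)w=v is (-3,-1).
General solution: e^(-2t)[K_1·v + K_2·(t·v + w)].
Applying x(0)=0, z(0)=2 gives K_1=6, K_2=4.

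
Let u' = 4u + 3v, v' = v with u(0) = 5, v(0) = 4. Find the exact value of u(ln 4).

2288

A = [[4,3],[0,1]]; eigenvalues λ = 1, 4.
Eigenvectors: (-1,1) for λ=1, (1,0) for λ=4.
From the initial condition, c_1 = 4, c_2 = 9.
u(ln 4) = (4)(4^1)(-1) + (9)(4^4)(1) = 2288.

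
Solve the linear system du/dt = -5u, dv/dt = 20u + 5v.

u(t) = -C_1e^(-5t), v(t) = 2C_1e^(-5t) + C_2e^(5t)

Coefficient matrix A = [[-5, 0], [20, 5]].
Characteristic polynomial det(A - λI) = λ^2 - 25 = 0.
Eigenvalues λ = -5, 5.
For λ=-5: (A-λI) row 2 is [20, 10], so an eigenvector is (-1, 2).
For λ=5: (A-λI) row 1 is [-10, 0], so an eigenvector is (0, 1).
General solution: C_1e^(-5t)(-1,2) + C_2e^(5t)(0,1).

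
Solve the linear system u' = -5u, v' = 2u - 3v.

u(t) = -C_2e^(-5t), v(t) = C_1e^(-3t) + C_2e^(-5t)

Coefficient matrix A = [[-5, 0], [2, -3]].
Characteristic polynomial det(A - λI) = λ^2 + 8λ + 15 = 0.
Eigenvalues λ = -3, -5.
For λ=-3: (A-λI) row 1 is [-2, 0], so an eigenvector is (0, 1).
For λ=-5: (A-λI) row 2 is [2, 2], so an eigenvector is (-1, 1).
General solution: C_1e^(-3t)(0,1) + C_2e^(-5t)(-1,1).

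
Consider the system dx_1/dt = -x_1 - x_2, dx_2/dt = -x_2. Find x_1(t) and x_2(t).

Coefficient matrix A = [[-1, -1], [0, -1]].
Characteristic polynomial det(A - λI) = λ^2 + 2λ + 1 = 0.
Single eigenvalue λ = -1 with algebraic multiplicity 2.
Eigenvector v = (1,0); generalized eigenvector w with (A-λI)w=v is (-2,-1).
General solution: e^(-t)[K_1·v + K_2·(t·v + w)].

x_1(t) = K_1e^(-t) + K_2te^(-t) - 2K_2e^(-t), x_2(t) = -K_2e^(-t)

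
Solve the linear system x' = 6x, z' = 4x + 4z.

Coefficient matrix A = [[6, 0], [4, 4]].
Characteristic polynomial det(A - λI) = λ^2 - 10λ + 24 = 0.
Eigenvalues λ = 4, 6.
For λ=4: (A-λI) row 1 is [2, 0], so an eigenvector is (0, 1).
For λ=6: (A-λI) row 2 is [4, -2], so an eigenvector is (1, 2).
General solution: c_1e^(4t)(0,1) + c_2e^(6t)(1,2).

x(t) = c_2e^(6t), z(t) = c_1e^(4t) + 2c_2e^(6t)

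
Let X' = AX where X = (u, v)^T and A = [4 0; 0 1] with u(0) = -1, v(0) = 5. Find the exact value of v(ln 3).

15

A = [[4,0],[0,1]]; eigenvalues λ = 1, 4.
Eigenvectors: (0,1) for λ=1, (-1,0) for λ=4.
From the initial condition, c_1 = 5, c_2 = 1.
v(ln 3) = (5)(3^1)(1) + (1)(3^4)(0) = 15.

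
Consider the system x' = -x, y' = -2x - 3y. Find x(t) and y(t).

Coefficient matrix A = [[-1, 0], [-2, -3]].
Characteristic polynomial det(A - λI) = λ^2 + 4λ + 3 = 0.
Eigenvalues λ = -1, -3.
For λ=-1: (A-λI) row 2 is [-2, -2], so an eigenvector is (1, -1).
For λ=-3: (A-λI) row 1 is [2, 0], so an eigenvector is (0, -1).
General solution: K_1e^(-t)(1,-1) + K_2e^(-3t)(0,-1).

x(t) = K_1e^(-t), y(t) = -K_1e^(-t) - K_2e^(-3t)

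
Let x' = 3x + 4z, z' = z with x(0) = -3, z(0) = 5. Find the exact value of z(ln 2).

A = [[3,4],[0,1]]; eigenvalues λ = 1, 3.
Eigenvectors: (2,-1) for λ=1, (-1,0) for λ=3.
From the initial condition, c_1 = -5, c_2 = -7.
z(ln 2) = (-5)(2^1)(-1) + (-7)(2^3)(0) = 10.

10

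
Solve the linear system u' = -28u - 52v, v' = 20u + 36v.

Coefficient matrix A = [[-28, -52], [20, 36]].
Characteristic polynomial det(A - λI) = λ^2 - 8λ + 32 = 0.
Eigenvalues λ = 4 ± 4i (complex conjugate pair).
For λ=4+4i: an eigenvector is (-3,2) - i(-2,1) = (-3 + 2i, 2 - i).
A real fundamental pair from Re and Im of e^((4+4i)t)v: X_1 = e^(4t)(cos(4t)·(-3,2) + sin(4t)·(-2,1)), X_2 = e^(4t)(sin(4t)·(-3,2) - cos(4t)·(-2,1)).
General solution: K_1X_1 + K_2X_2.

u(t) = -2K_1e^(4t)sin(4t) - 3K_1e^(4t)cos(4t) - 3K_2e^(4t)sin(4t) + 2K_2e^(4t)cos(4t), v(t) = K_1e^(4t)sin(4t) + 2K_1e^(4t)cos(4t) + 2K_2e^(4t)sin(4t) - K_2e^(4t)cos(4t)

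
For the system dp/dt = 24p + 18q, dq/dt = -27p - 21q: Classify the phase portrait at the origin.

saddle

A = [[24,18],[-27,-21]]; det(A-λI) = λ^2 - 3λ - 18.
λ = -3, 6: opposite signs.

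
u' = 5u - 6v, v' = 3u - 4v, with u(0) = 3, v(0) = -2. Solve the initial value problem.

Coefficient matrix A = [[5, -6], [3, -4]].
Characteristic polynomial det(A - λI) = λ^2 - λ - 2 = 0.
Eigenvalues λ = 2, -1.
For λ=2: (A-λI) row 1 is [3, -6], so an eigenvector is (2, 1).
For λ=-1: (A-λI) row 1 is [6, -6], so an eigenvector is (-1, -1).
General solution: C_1e^(2t)(2,1) + C_2e^(-t)(-1,-1).
Applying u(0)=3, v(0)=-2 gives C_1=5, C_2=7.

u(t) = 10e^(2t) - 7e^(-t), v(t) = 5e^(2t) - 7e^(-t)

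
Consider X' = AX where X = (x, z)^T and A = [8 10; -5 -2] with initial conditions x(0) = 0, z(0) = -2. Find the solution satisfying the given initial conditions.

Coefficient matrix A = [[8, 10], [-5, -2]].
Characteristic polynomial det(A - λI) = λ^2 - 6λ + 34 = 0.
Eigenvalues λ = 3 ± 5i (complex conjugate pair).
For λ=3+5i: an eigenvector is (1,0) - i(1,-1) = (1 - i, 0 + i).
A real fundamental pair from Re and Im of e^((3+5i)t)v: X_1 = e^(3t)(cos(5t)·(1,0) + sin(5t)·(1,-1)), X_2 = e^(3t)(sin(5t)·(1,0) - cos(5t)·(1,-1)).
General solution: K_1X_1 + K_2X_2.
Applying x(0)=0, z(0)=-2 gives K_1=-2, K_2=-2.

x(t) = -4e^(3t)sin(5t), z(t) = 2e^(3t)sin(5t) - 2e^(3t)cos(5t)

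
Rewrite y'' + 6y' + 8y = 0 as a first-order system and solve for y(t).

y(t) = c_1e^(-2t) + c_2e^(-4t)

Let x_1 = y, x_2 = y'. Then x_1' = x_2 and x_2' = -8x_1 - 6x_2.
A = [[0,1],[-8,-6]]; det(A-λI) = λ^2 + 6λ + 8.
Eigenvalues λ = -2, -4 with eigenvectors (1,-2), (1,-4).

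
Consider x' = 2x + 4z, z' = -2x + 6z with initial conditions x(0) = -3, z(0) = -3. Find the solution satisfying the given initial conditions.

Coefficient matrix A = [[2, 4], [-2, 6]].
Characteristic polynomial det(A - λI) = λ^2 - 8λ + 20 = 0.
Eigenvalues λ = 4 ± 2i (complex conjugate pair).
For λ=4+2i: an eigenvector is (-1,0) - i(1,1) = (-1 - i, 0 - i).
A real fundamental pair from Re and Im of e^((4+2i)t)v: X_1 = e^(4t)(cos(2t)·(-1,0) + sin(2t)·(1,1)), X_2 = e^(4t)(sin(2t)·(-1,0) - cos(2t)·(1,1)).
General solution: C_1X_1 + C_2X_2.
Applying x(0)=-3, z(0)=-3 gives C_1=0, C_2=3.

x(t) = -3e^(4t)sin(2t) - 3e^(4t)cos(2t), z(t) = -3e^(4t)cos(2t)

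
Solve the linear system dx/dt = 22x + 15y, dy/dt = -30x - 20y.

x(t) = 2c_1e^(t)sin(3t) + c_1e^(t)cos(3t) + c_2e^(t)sin(3t) - 2c_2e^(t)cos(3t), y(t) = -3c_1e^(t)sin(3t) - c_1e^(t)cos(3t) - c_2e^(t)sin(3t) + 3c_2e^(t)cos(3t)

Coefficient matrix A = [[22, 15], [-30, -20]].
Characteristic polynomial det(A - λI) = λ^2 - 2λ + 10 = 0.
Eigenvalues λ = 1 ± 3i (complex conjugate pair).
For λ=1+3i: an eigenvector is (1,-1) - i(2,-3) = (1 - 2i, -1 + 3i).
A real fundamental pair from Re and Im of e^((1+3i)t)v: X_1 = e^(t)(cos(3t)·(1,-1) + sin(3t)·(2,-3)), X_2 = e^(t)(sin(3t)·(1,-1) - cos(3t)·(2,-3)).
General solution: c_1X_1 + c_2X_2.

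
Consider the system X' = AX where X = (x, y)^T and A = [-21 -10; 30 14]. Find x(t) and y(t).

Coefficient matrix A = [[-21, -10], [30, 14]].
Characteristic polynomial det(A - λI) = λ^2 + 7λ + 6 = 0.
Eigenvalues λ = -6, -1.
For λ=-6: (A-λI) row 1 is [-15, -10], so an eigenvector is (-2, 3).
For λ=-1: (A-λI) row 1 is [-20, -10], so an eigenvector is (1, -2).
General solution: K_1e^(-6t)(-2,3) + K_2e^(-t)(1,-2).

x(t) = -2K_1e^(-6t) + K_2e^(-t), y(t) = 3K_1e^(-6t) - 2K_2e^(-t)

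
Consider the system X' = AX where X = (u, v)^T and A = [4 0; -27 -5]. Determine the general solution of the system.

u(t) = -c_1e^(4t), v(t) = 3c_1e^(4t) + c_2e^(-5t)

Coefficient matrix A = [[4, 0], [-27, -5]].
Characteristic polynomial det(A - λI) = λ^2 + λ - 20 = 0.
Eigenvalues λ = 4, -5.
For λ=4: (A-λI) row 2 is [-27, -9], so an eigenvector is (-1, 3).
For λ=-5: (A-λI) row 1 is [9, 0], so an eigenvector is (0, 1).
General solution: c_1e^(4t)(-1,3) + c_2e^(-5t)(0,1).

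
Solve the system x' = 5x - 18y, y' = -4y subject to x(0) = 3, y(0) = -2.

x(t) = 7e^(5t) - 4e^(-4t), y(t) = -2e^(-4t)

Coefficient matrix A = [[5, -18], [0, -4]].
Characteristic polynomial det(A - λI) = λ^2 - λ - 20 = 0.
Eigenvalues λ = -4, 5.
For λ=-4: (A-λI) row 1 is [9, -18], so an eigenvector is (2, 1).
For λ=5: (A-λI) row 1 is [0, -18], so an eigenvector is (-1, 0).
General solution: K_1e^(-4t)(2,1) + K_2e^(5t)(-1,0).
Applying x(0)=3, y(0)=-2 gives K_1=-2, K_2=-7.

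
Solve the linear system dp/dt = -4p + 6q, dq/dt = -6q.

p(t) = -3c_1e^(-6t) + c_2e^(-4t), q(t) = c_1e^(-6t)

Coefficient matrix A = [[-4, 6], [0, -6]].
Characteristic polynomial det(A - λI) = λ^2 + 10λ + 24 = 0.
Eigenvalues λ = -6, -4.
For λ=-6: (A-λI) row 1 is [2, 6], so an eigenvector is (-3, 1).
For λ=-4: (A-λI) row 1 is [0, 6], so an eigenvector is (1, 0).
General solution: c_1e^(-6t)(-3,1) + c_2e^(-4t)(1,0).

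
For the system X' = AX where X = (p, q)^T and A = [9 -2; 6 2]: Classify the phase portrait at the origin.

A = [[9,-2],[6,2]]; det(A-λI) = λ^2 - 11λ + 30.
λ = 5, 6: both positive.

unstable node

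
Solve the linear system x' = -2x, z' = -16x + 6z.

Coefficient matrix A = [[-2, 0], [-16, 6]].
Characteristic polynomial det(A - λI) = λ^2 - 4λ - 12 = 0.
Eigenvalues λ = 6, -2.
For λ=6: (A-λI) row 1 is [-8, 0], so an eigenvector is (0, 1).
For λ=-2: (A-λI) row 2 is [-16, 8], so an eigenvector is (1, 2).
General solution: C_1e^(6t)(0,1) + C_2e^(-2t)(1,2).

x(t) = C_2e^(-2t), z(t) = C_1e^(6t) + 2C_2e^(-2t)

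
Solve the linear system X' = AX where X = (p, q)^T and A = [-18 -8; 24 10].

p(t) = -C_1e^(-2t) + 2C_2e^(-6t), q(t) = 2C_1e^(-2t) - 3C_2e^(-6t)

Coefficient matrix A = [[-18, -8], [24, 10]].
Characteristic polynomial det(A - λI) = λ^2 + 8λ + 12 = 0.
Eigenvalues λ = -2, -6.
For λ=-2: (A-λI) row 1 is [-16, -8], so an eigenvector is (-1, 2).
For λ=-6: (A-λI) row 1 is [-12, -8], so an eigenvector is (2, -3).
General solution: C_1e^(-2t)(-1,2) + C_2e^(-6t)(2,-3).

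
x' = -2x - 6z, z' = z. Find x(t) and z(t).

Coefficient matrix A = [[-2, -6], [0, 1]].
Characteristic polynomial det(A - λI) = λ^2 + λ - 2 = 0.
Eigenvalues λ = -2, 1.
For λ=-2: (A-λI) row 1 is [0, -6], so an eigenvector is (-1, 0).
For λ=1: (A-λI) row 1 is [-3, -6], so an eigenvector is (2, -1).
General solution: C_1e^(-2t)(-1,0) + C_2e^(t)(2,-1).

x(t) = -C_1e^(-2t) + 2C_2e^(t), z(t) = -C_2e^(t)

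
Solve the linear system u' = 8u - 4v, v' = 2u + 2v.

Coefficient matrix A = [[8, -4], [2, 2]].
Characteristic polynomial det(A - λI) = λ^2 - 10λ + 24 = 0.
Eigenvalues λ = 6, 4.
For λ=6: (A-λI) row 1 is [2, -4], so an eigenvector is (-2, -1).
For λ=4: (A-λI) row 1 is [4, -4], so an eigenvector is (-1, -1).
General solution: C_1e^(6t)(-2,-1) + C_2e^(4t)(-1,-1).

u(t) = -2C_1e^(6t) - C_2e^(4t), v(t) = -C_1e^(6t) - C_2e^(4t)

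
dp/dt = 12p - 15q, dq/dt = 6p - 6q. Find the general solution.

Coefficient matrix A = [[12, -15], [6, -6]].
Characteristic polynomial det(A - λI) = λ^2 - 6λ + 18 = 0.
Eigenvalues λ = 3 ± 3i (complex conjugate pair).
For λ=3+3i: an eigenvector is (2,1) - i(1,1) = (2 - i, 1 - i).
A real fundamental pair from Re and Im of e^((3+3i)t)v: X_1 = e^(3t)(cos(3t)·(2,1) + sin(3t)·(1,1)), X_2 = e^(3t)(sin(3t)·(2,1) - cos(3t)·(1,1)).
General solution: K_1X_1 + K_2X_2.

p(t) = K_1e^(3t)sin(3t) + 2K_1e^(3t)cos(3t) + 2K_2e^(3t)sin(3t) - K_2e^(3t)cos(3t), q(t) = K_1e^(3t)sin(3t) + K_1e^(3t)cos(3t) + K_2e^(3t)sin(3t) - K_2e^(3t)cos(3t)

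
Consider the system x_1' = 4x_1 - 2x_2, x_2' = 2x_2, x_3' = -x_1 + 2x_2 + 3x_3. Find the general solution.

x_1(t) = K_1e^(2t) + K_2e^(4t), x_2(t) = K_1e^(2t), x_3(t) = -K_1e^(2t) - K_2e^(4t) + K_3e^(3t)

Coefficient matrix A = [[4, -2, 0], [0, 2, 0], [-1, 2, 3]].
det(A - λI) = 0 gives eigenvalues λ = 2, 4, 3.
For λ=2: eigenvector (1,1,-1).
For λ=4: eigenvector (1,0,-1).
For λ=3: eigenvector (0,0,1).
General solution: K_1e^(2t)(1,1,-1) + K_2e^(4t)(1,0,-1) + K_3e^(3t)(0,0,1).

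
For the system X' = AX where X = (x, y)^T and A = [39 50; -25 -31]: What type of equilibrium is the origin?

unstable spiral

A = [[39,50],[-25,-31]]; det(A-λI) = λ^2 - 8λ + 41.
λ = 4 ± 5i: positive real part.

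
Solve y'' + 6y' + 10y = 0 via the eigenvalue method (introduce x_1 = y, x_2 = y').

Let x_1 = y, x_2 = y'. Then x_1' = x_2 and x_2' = -10x_1 - 6x_2.
A = [[0,1],[-10,-6]]; det(A-λI) = λ^2 + 6λ + 10.
Eigenvalues λ = -3 ± i.

y(t) = c_1e^(-3t)cos(t) + c_2e^(-3t)sin(t)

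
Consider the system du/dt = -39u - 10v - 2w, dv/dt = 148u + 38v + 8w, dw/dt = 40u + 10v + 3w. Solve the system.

u(t) = 2K_1e^(-2t) + K_2e^(t) - K_3e^(3t), v(t) = -7K_1e^(-2t) - 4K_2e^(t) + 4K_3e^(3t), w(t) = -2K_1e^(-2t) + K_3e^(3t)

Coefficient matrix A = [[-39, -10, -2], [148, 38, 8], [40, 10, 3]].
det(A - λI) = 0 gives eigenvalues λ = -2, 1, 3.
For λ=-2: eigenvector (2,-7,-2).
For λ=1: eigenvector (1,-4,0).
For λ=3: eigenvector (-1,4,1).
General solution: K_1e^(-2t)(2,-7,-2) + K_2e^(t)(1,-4,0) + K_3e^(3t)(-1,4,1).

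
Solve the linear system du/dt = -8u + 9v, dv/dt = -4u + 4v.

u(t) = -3c_1e^(-2t) - 3c_2te^(-2t) - c_2e^(-2t), v(t) = -2c_1e^(-2t) - 2c_2te^(-2t) - c_2e^(-2t)

Coefficient matrix A = [[-8, 9], [-4, 4]].
Characteristic polynomial det(A - λI) = λ^2 + 4λ + 4 = 0.
Single eigenvalue λ = -2 with algebraic multiplicity 2.
Eigenvector v = (-3,-2); generalized eigenvector w with (A-λI)w=v is (-1,-1).
General solution: e^(-2t)[c_1·v + c_2·(t·v + w)].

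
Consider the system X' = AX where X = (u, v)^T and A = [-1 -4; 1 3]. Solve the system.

Coefficient matrix A = [[-1, -4], [1, 3]].
Characteristic polynomial det(A - λI) = λ^2 - 2λ + 1 = 0.
Single eigenvalue λ = 1 with algebraic multiplicity 2.
Eigenvector v = (-2,1); generalized eigenvector w with (A-λI)w=v is (-3,2).
General solution: e^(t)[C_1·v + C_2·(t·v + w)].

u(t) = -2C_1e^(t) - 2C_2te^(t) - 3C_2e^(t), v(t) = C_1e^(t) + C_2te^(t) + 2C_2e^(t)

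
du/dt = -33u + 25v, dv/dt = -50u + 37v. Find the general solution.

Coefficient matrix A = [[-33, 25], [-50, 37]].
Characteristic polynomial det(A - λI) = λ^2 - 4λ + 29 = 0.
Eigenvalues λ = 2 ± 5i (complex conjugate pair).
For λ=2+5i: an eigenvector is (-1,-1) - i(2,3) = (-1 - 2i, -1 - 3i).
A real fundamental pair from Re and Im of e^((2+5i)t)v: X_1 = e^(2t)(cos(5t)·(-1,-1) + sin(5t)·(2,3)), X_2 = e^(2t)(sin(5t)·(-1,-1) - cos(5t)·(2,3)).
General solution: C_1X_1 + C_2X_2.

u(t) = 2C_1e^(2t)sin(5t) - C_1e^(2t)cos(5t) - C_2e^(2t)sin(5t) - 2C_2e^(2t)cos(5t), v(t) = 3C_1e^(2t)sin(5t) - C_1e^(2t)cos(5t) - C_2e^(2t)sin(5t) - 3C_2e^(2t)cos(5t)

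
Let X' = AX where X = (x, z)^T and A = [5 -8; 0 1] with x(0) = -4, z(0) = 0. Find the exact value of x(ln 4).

-4096

A = [[5,-8],[0,1]]; eigenvalues λ = 1, 5.
Eigenvectors: (-2,-1) for λ=1, (-1,0) for λ=5.
From the initial condition, c_1 = 0, c_2 = 4.
x(ln 4) = (0)(4^1)(-2) + (4)(4^5)(-1) = -4096.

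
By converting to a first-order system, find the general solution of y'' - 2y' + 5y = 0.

Let x_1 = y, x_2 = y'. Then x_1' = x_2 and x_2' = -5x_1 + 2x_2.
A = [[0,1],[-5,2]]; det(A-λI) = λ^2 - 2λ + 5.
Eigenvalues λ = 1 ± 2i.

y(t) = C_1e^(t)cos(2t) + C_2e^(t)sin(2t)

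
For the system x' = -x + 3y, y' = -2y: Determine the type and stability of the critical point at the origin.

A = [[-1,3],[0,-2]]; det(A-λI) = λ^2 + 3λ + 2.
λ = -1, -2: both negative.

stable node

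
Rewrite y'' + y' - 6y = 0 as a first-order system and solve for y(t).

y(t) = K_1e^(-3t) + K_2e^(2t)

Let x_1 = y, x_2 = y'. Then x_1' = x_2 and x_2' = 6x_1 - x_2.
A = [[0,1],[6,-1]]; det(A-λI) = λ^2 + λ - 6.
Eigenvalues λ = -3, 2 with eigenvectors (1,-3), (1,2).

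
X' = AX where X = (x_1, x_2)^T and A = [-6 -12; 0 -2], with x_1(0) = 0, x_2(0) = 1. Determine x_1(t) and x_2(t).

x_1(t) = -3e^(-2t) + 3e^(-6t), x_2(t) = e^(-2t)

Coefficient matrix A = [[-6, -12], [0, -2]].
Characteristic polynomial det(A - λI) = λ^2 + 8λ + 12 = 0.
Eigenvalues λ = -2, -6.
For λ=-2: (A-λI) row 1 is [-4, -12], so an eigenvector is (3, -1).
For λ=-6: (A-λI) row 1 is [0, -12], so an eigenvector is (1, 0).
General solution: K_1e^(-2t)(3,-1) + K_2e^(-6t)(1,0).
Applying x_1(0)=0, x_2(0)=1 gives K_1=-1, K_2=3.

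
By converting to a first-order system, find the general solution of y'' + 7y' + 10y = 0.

Let x_1 = y, x_2 = y'. Then x_1' = x_2 and x_2' = -10x_1 - 7x_2.
A = [[0,1],[-10,-7]]; det(A-λI) = λ^2 + 7λ + 10.
Eigenvalues λ = -2, -5 with eigenvectors (1,-2), (1,-5).

y(t) = K_1e^(-2t) + K_2e^(-5t)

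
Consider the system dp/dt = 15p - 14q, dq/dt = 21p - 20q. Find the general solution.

p(t) = 2C_1e^(-6t) + C_2e^(t), q(t) = 3C_1e^(-6t) + C_2e^(t)

Coefficient matrix A = [[15, -14], [21, -20]].
Characteristic polynomial det(A - λI) = λ^2 + 5λ - 6 = 0.
Eigenvalues λ = -6, 1.
For λ=-6: (A-λI) row 1 is [21, -14], so an eigenvector is (2, 3).
For λ=1: (A-λI) row 1 is [14, -14], so an eigenvector is (1, 1).
General solution: C_1e^(-6t)(2,3) + C_2e^(t)(1,1).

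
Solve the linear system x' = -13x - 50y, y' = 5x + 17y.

Coefficient matrix A = [[-13, -50], [5, 17]].
Characteristic polynomial det(A - λI) = λ^2 - 4λ + 29 = 0.
Eigenvalues λ = 2 ± 5i (complex conjugate pair).
For λ=2+5i: an eigenvector is (-3,1) - i(-1,0) = (-3 + i, 1).
A real fundamental pair from Re and Im of e^((2+5i)t)v: X_1 = e^(2t)(cos(5t)·(-3,1) + sin(5t)·(-1,0)), X_2 = e^(2t)(sin(5t)·(-3,1) - cos(5t)·(-1,0)).
General solution: K_1X_1 + K_2X_2.

x(t) = -K_1e^(2t)sin(5t) - 3K_1e^(2t)cos(5t) - 3K_2e^(2t)sin(5t) + K_2e^(2t)cos(5t), y(t) = K_1e^(2t)cos(5t) + K_2e^(2t)sin(5t)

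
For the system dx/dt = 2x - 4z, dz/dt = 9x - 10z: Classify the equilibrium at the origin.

A = [[2,-4],[9,-10]]; det(A-λI) = λ^2 + 8λ + 16.
repeated λ = -4 with a single eigenvector.

stable improper node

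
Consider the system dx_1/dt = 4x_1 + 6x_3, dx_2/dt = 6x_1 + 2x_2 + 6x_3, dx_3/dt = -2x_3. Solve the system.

x_1(t) = K_1e^(4t) - K_3e^(-2t), x_2(t) = 3K_1e^(4t) + K_2e^(2t), x_3(t) = K_3e^(-2t)

Coefficient matrix A = [[4, 0, 6], [6, 2, 6], [0, 0, -2]].
det(A - λI) = 0 gives eigenvalues λ = 4, 2, -2.
For λ=4: eigenvector (1,3,0).
For λ=2: eigenvector (0,1,0).
For λ=-2: eigenvector (-1,0,1).
General solution: K_1e^(4t)(1,3,0) + K_2e^(2t)(0,1,0) + K_3e^(-2t)(-1,0,1).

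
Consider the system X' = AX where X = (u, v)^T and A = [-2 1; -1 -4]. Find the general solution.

u(t) = -K_1e^(-3t) - K_2te^(-3t) - 3K_2e^(-3t), v(t) = K_1e^(-3t) + K_2te^(-3t) + 2K_2e^(-3t)

Coefficient matrix A = [[-2, 1], [-1, -4]].
Characteristic polynomial det(A - λI) = λ^2 + 6λ + 9 = 0.
Single eigenvalue λ = -3 with algebraic multiplicity 2.
Eigenvector v = (-1,1); generalized eigenvector w with (A-λI)w=v is (-3,2).
General solution: e^(-3t)[K_1·v + K_2·(t·v + w)].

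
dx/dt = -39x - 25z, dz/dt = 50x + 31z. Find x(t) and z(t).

x(t) = -2c_1e^(-4t)sin(5t) + c_1e^(-4t)cos(5t) + c_2e^(-4t)sin(5t) + 2c_2e^(-4t)cos(5t), z(t) = 3c_1e^(-4t)sin(5t) - c_1e^(-4t)cos(5t) - c_2e^(-4t)sin(5t) - 3c_2e^(-4t)cos(5t)

Coefficient matrix A = [[-39, -25], [50, 31]].
Characteristic polynomial det(A - λI) = λ^2 + 8λ + 41 = 0.
Eigenvalues λ = -4 ± 5i (complex conjugate pair).
For λ=-4+5i: an eigenvector is (1,-1) - i(-2,3) = (1 + 2i, -1 - 3i).
A real fundamental pair from Re and Im of e^((-4+5i)t)v: X_1 = e^(-4t)(cos(5t)·(1,-1) + sin(5t)·(-2,3)), X_2 = e^(-4t)(sin(5t)·(1,-1) - cos(5t)·(-2,3)).
General solution: c_1X_1 + c_2X_2.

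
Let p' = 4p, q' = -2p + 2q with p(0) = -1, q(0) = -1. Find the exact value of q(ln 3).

A = [[4,0],[-2,2]]; eigenvalues λ = 2, 4.
Eigenvectors: (0,-1) for λ=2, (1,-1) for λ=4.
From the initial condition, c_1 = 2, c_2 = -1.
q(ln 3) = (2)(3^2)(-1) + (-1)(3^4)(-1) = 63.

63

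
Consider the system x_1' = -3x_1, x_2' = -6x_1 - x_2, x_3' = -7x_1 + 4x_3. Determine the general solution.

x_1(t) = c_1e^(-3t), x_2(t) = 3c_1e^(-3t) + c_3e^(-t), x_3(t) = c_1e^(-3t) + c_2e^(4t)

Coefficient matrix A = [[-3, 0, 0], [-6, -1, 0], [-7, 0, 4]].
det(A - λI) = 0 gives eigenvalues λ = -3, 4, -1.
For λ=-3: eigenvector (1,3,1).
For λ=4: eigenvector (0,0,1).
For λ=-1: eigenvector (0,1,0).
General solution: c_1e^(-3t)(1,3,1) + c_2e^(4t)(0,0,1) + c_3e^(-t)(0,1,0).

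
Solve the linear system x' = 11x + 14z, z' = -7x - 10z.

x(t) = C_1e^(-3t) - 2C_2e^(4t), z(t) = -C_1e^(-3t) + C_2e^(4t)

Coefficient matrix A = [[11, 14], [-7, -10]].
Characteristic polynomial det(A - λI) = λ^2 - λ - 12 = 0.
Eigenvalues λ = -3, 4.
For λ=-3: (A-λI) row 1 is [14, 14], so an eigenvector is (1, -1).
For λ=4: (A-λI) row 1 is [7, 14], so an eigenvector is (-2, 1).
General solution: C_1e^(-3t)(1,-1) + C_2e^(4t)(-2,1).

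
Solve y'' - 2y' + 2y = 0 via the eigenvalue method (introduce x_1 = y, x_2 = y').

Let x_1 = y, x_2 = y'. Then x_1' = x_2 and x_2' = -2x_1 + 2x_2.
A = [[0,1],[-2,2]]; det(A-λI) = λ^2 - 2λ + 2.
Eigenvalues λ = 1 ± i.

y(t) = c_1e^(t)cos(t) + c_2e^(t)sin(t)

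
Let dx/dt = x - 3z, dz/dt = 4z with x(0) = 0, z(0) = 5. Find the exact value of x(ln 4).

-1260

A = [[1,-3],[0,4]]; eigenvalues λ = 1, 4.
Eigenvectors: (1,0) for λ=1, (1,-1) for λ=4.
From the initial condition, c_1 = 5, c_2 = -5.
x(ln 4) = (5)(4^1)(1) + (-5)(4^4)(1) = -1260.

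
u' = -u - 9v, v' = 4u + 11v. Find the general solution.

Coefficient matrix A = [[-1, -9], [4, 11]].
Characteristic polynomial det(A - λI) = λ^2 - 10λ + 25 = 0.
Single eigenvalue λ = 5 with algebraic multiplicity 2.
Eigenvector v = (-3,2); generalized eigenvector w with (A-λI)w=v is (-1,1).
General solution: e^(5t)[K_1·v + K_2·(t·v + w)].

u(t) = -3K_1e^(5t) - 3K_2te^(5t) - K_2e^(5t), v(t) = 2K_1e^(5t) + 2K_2te^(5t) + K_2e^(5t)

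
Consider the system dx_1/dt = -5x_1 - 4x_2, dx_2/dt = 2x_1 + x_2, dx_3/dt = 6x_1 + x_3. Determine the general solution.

x_1(t) = -K_1e^(-t) + 2K_2e^(-3t), x_2(t) = K_1e^(-t) - K_2e^(-3t), x_3(t) = 3K_1e^(-t) - 3K_2e^(-3t) + K_3e^(t)

Coefficient matrix A = [[-5, -4, 0], [2, 1, 0], [6, 0, 1]].
det(A - λI) = 0 gives eigenvalues λ = -1, -3, 1.
For λ=-1: eigenvector (-1,1,3).
For λ=-3: eigenvector (2,-1,-3).
For λ=1: eigenvector (0,0,1).
General solution: K_1e^(-t)(-1,1,3) + K_2e^(-3t)(2,-1,-3) + K_3e^(t)(0,0,1).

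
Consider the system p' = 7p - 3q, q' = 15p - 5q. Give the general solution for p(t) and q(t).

Coefficient matrix A = [[7, -3], [15, -5]].
Characteristic polynomial det(A - λI) = λ^2 - 2λ + 10 = 0.
Eigenvalues λ = 1 ± 3i (complex conjugate pair).
For λ=1+3i: an eigenvector is (-1,-2) - i(0,-1) = (-1, -2 + i).
A real fundamental pair from Re and Im of e^((1+3i)t)v: X_1 = e^(t)(cos(3t)·(-1,-2) + sin(3t)·(0,-1)), X_2 = e^(t)(sin(3t)·(-1,-2) - cos(3t)·(0,-1)).
General solution: C_1X_1 + C_2X_2.

p(t) = -C_1e^(t)cos(3t) - C_2e^(t)sin(3t), q(t) = -C_1e^(t)sin(3t) - 2C_1e^(t)cos(3t) - 2C_2e^(t)sin(3t) + C_2e^(t)cos(3t)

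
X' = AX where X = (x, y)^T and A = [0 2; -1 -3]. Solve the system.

x(t) = 2K_1e^(-t) - K_2e^(-2t), y(t) = -K_1e^(-t) + K_2e^(-2t)

Coefficient matrix A = [[0, 2], [-1, -3]].
Characteristic polynomial det(A - λI) = λ^2 + 3λ + 2 = 0.
Eigenvalues λ = -1, -2.
For λ=-1: (A-λI) row 1 is [1, 2], so an eigenvector is (2, -1).
For λ=-2: (A-λI) row 1 is [2, 2], so an eigenvector is (-1, 1).
General solution: K_1e^(-t)(2,-1) + K_2e^(-2t)(-1,1).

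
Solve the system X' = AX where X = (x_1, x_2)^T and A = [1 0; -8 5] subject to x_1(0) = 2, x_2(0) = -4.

Coefficient matrix A = [[1, 0], [-8, 5]].
Characteristic polynomial det(A - λI) = λ^2 - 6λ + 5 = 0.
Eigenvalues λ = 1, 5.
For λ=1: (A-λI) row 2 is [-8, 4], so an eigenvector is (-1, -2).
For λ=5: (A-λI) row 1 is [-4, 0], so an eigenvector is (0, -1).
General solution: C_1e^(t)(-1,-2) + C_2e^(5t)(0,-1).
Applying x_1(0)=2, x_2(0)=-4 gives C_1=-2, C_2=8.

x_1(t) = 2e^(t), x_2(t) = -8e^(5t) + 4e^(t)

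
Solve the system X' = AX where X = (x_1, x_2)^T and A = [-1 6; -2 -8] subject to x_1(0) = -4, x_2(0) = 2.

x_1(t) = -4e^(-4t), x_2(t) = 2e^(-4t)

Coefficient matrix A = [[-1, 6], [-2, -8]].
Characteristic polynomial det(A - λI) = λ^2 + 9λ + 20 = 0.
Eigenvalues λ = -5, -4.
For λ=-5: (A-λI) row 1 is [4, 6], so an eigenvector is (-3, 2).
For λ=-4: (A-λI) row 1 is [3, 6], so an eigenvector is (-2, 1).
General solution: K_1e^(-5t)(-3,2) + K_2e^(-4t)(-2,1).
Applying x_1(0)=-4, x_2(0)=2 gives K_1=0, K_2=2.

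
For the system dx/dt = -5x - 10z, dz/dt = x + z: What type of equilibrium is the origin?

A = [[-5,-10],[1,1]]; det(A-λI) = λ^2 + 4λ + 5.
λ = -2 ± i: negative real part.

stable spiral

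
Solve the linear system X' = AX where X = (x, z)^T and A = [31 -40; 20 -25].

x(t) = -3K_1e^(3t)sin(4t) + K_1e^(3t)cos(4t) + K_2e^(3t)sin(4t) + 3K_2e^(3t)cos(4t), z(t) = -2K_1e^(3t)sin(4t) + K_1e^(3t)cos(4t) + K_2e^(3t)sin(4t) + 2K_2e^(3t)cos(4t)

Coefficient matrix A = [[31, -40], [20, -25]].
Characteristic polynomial det(A - λI) = λ^2 - 6λ + 25 = 0.
Eigenvalues λ = 3 ± 4i (complex conjugate pair).
For λ=3+4i: an eigenvector is (1,1) - i(-3,-2) = (1 + 3i, 1 + 2i).
A real fundamental pair from Re and Im of e^((3+4i)t)v: X_1 = e^(3t)(cos(4t)·(1,1) + sin(4t)·(-3,-2)), X_2 = e^(3t)(sin(4t)·(1,1) - cos(4t)·(-3,-2)).
General solution: K_1X_1 + K_2X_2.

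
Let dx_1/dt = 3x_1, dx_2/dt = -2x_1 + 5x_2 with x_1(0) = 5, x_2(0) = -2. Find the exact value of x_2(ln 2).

-184

A = [[3,0],[-2,5]]; eigenvalues λ = 3, 5.
Eigenvectors: (1,1) for λ=3, (0,-1) for λ=5.
From the initial condition, c_1 = 5, c_2 = 7.
x_2(ln 2) = (5)(2^3)(1) + (7)(2^5)(-1) = -184.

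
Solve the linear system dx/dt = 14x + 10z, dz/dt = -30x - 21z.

x(t) = C_1e^(-6t) - 2C_2e^(-t), z(t) = -2C_1e^(-6t) + 3C_2e^(-t)

Coefficient matrix A = [[14, 10], [-30, -21]].
Characteristic polynomial det(A - λI) = λ^2 + 7λ + 6 = 0.
Eigenvalues λ = -6, -1.
For λ=-6: (A-λI) row 1 is [20, 10], so an eigenvector is (1, -2).
For λ=-1: (A-λI) row 1 is [15, 10], so an eigenvector is (-2, 3).
General solution: C_1e^(-6t)(1,-2) + C_2e^(-t)(-2,3).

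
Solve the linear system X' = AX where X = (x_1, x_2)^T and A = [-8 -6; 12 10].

Coefficient matrix A = [[-8, -6], [12, 10]].
Characteristic polynomial det(A - λI) = λ^2 - 2λ - 8 = 0.
Eigenvalues λ = -2, 4.
For λ=-2: (A-λI) row 1 is [-6, -6], so an eigenvector is (1, -1).
For λ=4: (A-λI) row 1 is [-12, -6], so an eigenvector is (1, -2).
General solution: c_1e^(-2t)(1,-1) + c_2e^(4t)(1,-2).

x_1(t) = c_1e^(-2t) + c_2e^(4t), x_2(t) = -c_1e^(-2t) - 2c_2e^(4t)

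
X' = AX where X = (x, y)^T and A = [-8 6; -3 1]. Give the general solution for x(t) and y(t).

Coefficient matrix A = [[-8, 6], [-3, 1]].
Characteristic polynomial det(A - λI) = λ^2 + 7λ + 10 = 0.
Eigenvalues λ = -5, -2.
For λ=-5: (A-λI) row 1 is [-3, 6], so an eigenvector is (2, 1).
For λ=-2: (A-λI) row 1 is [-6, 6], so an eigenvector is (1, 1).
General solution: c_1e^(-5t)(2,1) + c_2e^(-2t)(1,1).

x(t) = 2c_1e^(-5t) + c_2e^(-2t), y(t) = c_1e^(-5t) + c_2e^(-2t)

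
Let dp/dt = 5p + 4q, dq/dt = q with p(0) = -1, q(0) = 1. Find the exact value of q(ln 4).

A = [[5,4],[0,1]]; eigenvalues λ = 5, 1.
Eigenvectors: (-1,0) for λ=5, (1,-1) for λ=1.
From the initial condition, c_1 = 0, c_2 = -1.
q(ln 4) = (0)(4^5)(0) + (-1)(4^1)(-1) = 4.

4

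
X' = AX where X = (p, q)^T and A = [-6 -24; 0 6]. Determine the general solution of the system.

p(t) = c_1e^(-6t) + 2c_2e^(6t), q(t) = -c_2e^(6t)

Coefficient matrix A = [[-6, -24], [0, 6]].
Characteristic polynomial det(A - λI) = λ^2 - 36 = 0.
Eigenvalues λ = -6, 6.
For λ=-6: (A-λI) row 1 is [0, -24], so an eigenvector is (1, 0).
For λ=6: (A-λI) row 1 is [-12, -24], so an eigenvector is (2, -1).
General solution: c_1e^(-6t)(1,0) + c_2e^(6t)(2,-1).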